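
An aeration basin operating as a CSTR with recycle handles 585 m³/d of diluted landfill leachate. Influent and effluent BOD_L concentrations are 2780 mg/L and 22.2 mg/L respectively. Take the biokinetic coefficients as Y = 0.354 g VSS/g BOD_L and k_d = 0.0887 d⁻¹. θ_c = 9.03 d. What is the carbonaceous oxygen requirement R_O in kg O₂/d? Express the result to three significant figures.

The observed yield is Y_obs = Y/(1 + k_d·θ_c) = 0.354 / (1 + 0.0887 × 9.03) = 0.354 / 1.801 = 0.1966 g VSS per g BOD_L removed.
Q·(S₀ − S) = 585 × (2780 − 22.2) × 10⁻³ = 1613 kg/d removed.
Biomass synthesised: P_X = Y_obs × 1613 = 317.1 kg VSS/d.
Carbonaceous O₂ demand = substrate oxidised − cell-mass equivalent = 1613 − 1.42 × 317.1 = 1163 kg O₂/d.

R_O ≈ 1160 kg O₂/d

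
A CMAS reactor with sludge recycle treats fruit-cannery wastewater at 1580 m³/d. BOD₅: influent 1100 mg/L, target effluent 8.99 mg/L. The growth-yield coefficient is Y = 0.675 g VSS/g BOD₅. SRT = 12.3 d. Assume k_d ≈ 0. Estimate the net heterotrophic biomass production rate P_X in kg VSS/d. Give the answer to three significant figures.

No decay correction is needed, so Y_obs = Y = 0.675.
Substrate removed = Q·(S₀ − S) = 1580 m³/d × (1100 − 8.99) g/m³ = 1.72×10^6 g/d = 1724 kg/d.
Net biomass production P_X = Y_obs × Q·(S₀ − S) = 0.6750 × 1724 = 1164 kg VSS/d.

P_X ≈ 1160 kg VSS/d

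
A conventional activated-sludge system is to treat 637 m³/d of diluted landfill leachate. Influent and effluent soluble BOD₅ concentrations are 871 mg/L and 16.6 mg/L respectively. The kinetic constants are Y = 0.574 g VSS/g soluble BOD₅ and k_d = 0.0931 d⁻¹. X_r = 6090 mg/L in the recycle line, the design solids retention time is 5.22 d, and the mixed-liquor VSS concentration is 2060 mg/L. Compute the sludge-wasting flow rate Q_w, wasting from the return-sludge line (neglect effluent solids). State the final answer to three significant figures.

Steady-state biomass mass balance: V·X·(1 + k_d·θ_c) = Y·Q·(S₀ − S)·θ_c, so V = 0.574 × 637 × (871 − 16.6) × 5.22 / [2060 × (1 + 0.0931 × 5.22)] = 1.63×10^6 / 3061 = 532.7 m³.
Wasting from the return line (neglecting effluent solids): Q_w = V·X / (θ_c·X_r) = 532.7 × 2060 / (5.22 × 6090) = 34.52 m³/d.

Q_w ≈ 34.5 m³/d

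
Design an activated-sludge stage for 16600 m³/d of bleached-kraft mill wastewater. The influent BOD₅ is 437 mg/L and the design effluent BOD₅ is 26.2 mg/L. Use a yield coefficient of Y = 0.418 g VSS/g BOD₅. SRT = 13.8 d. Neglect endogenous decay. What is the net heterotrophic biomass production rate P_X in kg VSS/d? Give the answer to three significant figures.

Since k_d ≈ 0, Y_obs = Y = 0.418 g VSS/g BOD₅.
Q·(S₀ − S) = 16600 × (437 − 26.2) × 10⁻³ = 6819 kg/d removed.
Biomass produced: P_X = Y_obs·Q·ΔS = 0.4180 × 6819 ≈ 2850 kg VSS/d.

P_X ≈ 2850 kg VSS/d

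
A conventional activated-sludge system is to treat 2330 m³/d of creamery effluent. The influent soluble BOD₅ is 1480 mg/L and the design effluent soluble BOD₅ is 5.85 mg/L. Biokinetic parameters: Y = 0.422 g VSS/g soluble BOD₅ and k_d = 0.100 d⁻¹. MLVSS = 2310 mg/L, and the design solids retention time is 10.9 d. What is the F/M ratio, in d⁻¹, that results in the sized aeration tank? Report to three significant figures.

F/M ≈ 0.456 d⁻¹

Steady-state biomass mass balance: V·X·(1 + k_d·θ_c) = Y·Q·(S₀ − S)·θ_c, so V = 0.422 × 2330 × (1480 − 5.85) × 10.9 / [2310 × (1 + 0.100 × 10.9)] = 1.58×10^7 / 4828 = 3272 m³.
F/M = Q·S₀ / (V·X) = 2330 × 1480 / (3272 × 2310) = 0.4562 g soluble BOD₅·(g VSS·d)⁻¹.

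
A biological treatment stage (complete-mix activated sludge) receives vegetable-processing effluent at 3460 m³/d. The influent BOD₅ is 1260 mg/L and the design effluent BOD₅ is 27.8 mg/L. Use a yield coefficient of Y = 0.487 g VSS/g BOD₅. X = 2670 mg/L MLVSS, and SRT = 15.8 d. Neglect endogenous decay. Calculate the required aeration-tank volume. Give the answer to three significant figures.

V·X = Y·Q·ΔS·θ_c gives V = 0.487 × 3460 × (1260 − 27.8) × 15.8 / 2670 = 12287 m³.

V ≈ 12300 m³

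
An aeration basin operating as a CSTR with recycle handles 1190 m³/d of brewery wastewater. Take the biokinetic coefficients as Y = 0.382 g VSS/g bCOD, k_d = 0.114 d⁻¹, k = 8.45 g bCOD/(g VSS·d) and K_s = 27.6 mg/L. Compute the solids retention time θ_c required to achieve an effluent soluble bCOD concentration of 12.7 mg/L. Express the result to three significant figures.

Specific growth rate at S = 12.7 mg/L: μ = YkS/(K_s+S) = 0.382·8.45·12.7/(27.6+12.7) = 1.017 d⁻¹.
θ_c = 1/(μ − k_d) = 1/(1.017 − 0.114) = 1/0.9032 = 1.107 d.

θ_c ≈ 1.11 d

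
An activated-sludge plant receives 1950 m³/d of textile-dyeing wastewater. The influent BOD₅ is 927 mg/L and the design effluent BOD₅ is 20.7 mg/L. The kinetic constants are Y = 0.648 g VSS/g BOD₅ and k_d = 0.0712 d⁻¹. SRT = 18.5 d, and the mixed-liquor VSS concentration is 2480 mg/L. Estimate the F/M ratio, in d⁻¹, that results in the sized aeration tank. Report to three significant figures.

F/M ≈ 0.198 d⁻¹

From the SRT design equation V = Y Q (S₀−S) θ_c / [X (1 + k_d θ_c)] = 0.648 × 1950 × (927 − 20.7) × 18.5 / [2480 × (1 + 0.0712 × 18.5)] = 2.12×10^7 / 5747 = 3687 m³.
Food-to-microorganism ratio F/M = Q S₀ / (V X) = 1950 × 927 / (3687 × 2480) = 0.1977 d⁻¹.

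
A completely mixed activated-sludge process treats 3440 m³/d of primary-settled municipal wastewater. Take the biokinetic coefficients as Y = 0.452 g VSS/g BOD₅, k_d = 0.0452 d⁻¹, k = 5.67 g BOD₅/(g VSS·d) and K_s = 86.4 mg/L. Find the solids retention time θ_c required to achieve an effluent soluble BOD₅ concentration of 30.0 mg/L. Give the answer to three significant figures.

θ_c ≈ 1.63 d

At the target effluent, Y k S/(K_s+S) = 0.452×5.67×30.0/116.4 = 0.6605 d⁻¹.
Then 1/θ_c = μ − k_d = 0.6605 − 0.0452 = 0.6153 d⁻¹, giving θ_c = 1.625 d.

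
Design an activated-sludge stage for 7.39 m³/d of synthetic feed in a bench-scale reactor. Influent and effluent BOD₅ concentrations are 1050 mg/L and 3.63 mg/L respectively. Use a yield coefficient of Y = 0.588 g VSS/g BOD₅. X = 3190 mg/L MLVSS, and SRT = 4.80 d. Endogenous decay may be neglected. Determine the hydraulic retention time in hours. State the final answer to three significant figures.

With k_d = 0 the design equation reduces to V = Y Q (S₀−S) θ_c / X = 0.588 × 7.39 × (1050 − 3.63) × 4.80 / 3190 = 6.842 m³.
τ = V/Q = 6.842/7.39 = 0.9258 d, or 22.22 h.

τ ≈ 22.2 h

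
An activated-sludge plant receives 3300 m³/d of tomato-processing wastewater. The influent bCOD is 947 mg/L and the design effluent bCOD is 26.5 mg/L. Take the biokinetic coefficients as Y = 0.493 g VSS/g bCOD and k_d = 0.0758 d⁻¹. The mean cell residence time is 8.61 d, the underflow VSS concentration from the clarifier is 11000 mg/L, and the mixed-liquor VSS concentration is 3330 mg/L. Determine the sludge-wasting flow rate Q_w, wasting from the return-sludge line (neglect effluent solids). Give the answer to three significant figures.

Q_w ≈ 82.4 m³/d

Steady-state biomass mass balance: V·X·(1 + k_d·θ_c) = Y·Q·(S₀ − S)·θ_c, so V = 0.493 × 3300 × (947 − 26.5) × 8.61 / [3330 × (1 + 0.0758 × 8.61)] = 1.29×10^7 / 5503 = 2343 m³.
Wasting from the return line (neglecting effluent solids): Q_w = V·X / (θ_c·X_r) = 2343 × 3330 / (8.61 × 11000) = 82.38 m³/d.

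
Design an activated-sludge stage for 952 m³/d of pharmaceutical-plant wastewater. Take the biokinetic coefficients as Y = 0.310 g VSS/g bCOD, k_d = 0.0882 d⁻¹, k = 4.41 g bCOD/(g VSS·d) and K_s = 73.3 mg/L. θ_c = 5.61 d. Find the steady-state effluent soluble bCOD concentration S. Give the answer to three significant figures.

S ≈ 17.7 mg/L

From the Monod/SRT balance for a CMAS, S = K_s·(1+k_d θ_c)/[θ_c·(Y k − k_d) − 1] = 73.3 × (1 + 0.0882 × 5.61) / [5.61 × (0.310 × 4.41 − 0.0882) − 1] = 109.6 / 6.175 = 17.75 mg/L.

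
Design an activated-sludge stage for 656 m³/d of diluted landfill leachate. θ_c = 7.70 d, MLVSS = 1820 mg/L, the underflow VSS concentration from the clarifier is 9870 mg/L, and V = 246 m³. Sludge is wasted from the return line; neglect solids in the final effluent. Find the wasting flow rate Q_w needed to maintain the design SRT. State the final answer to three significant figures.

θ_c = V·X/(Q_w·X_r) when wasting from the recycle, so Q_w = V·X/(θ_c·X_r) = 246.0 × 1820 / (7.70 × 9870) = 5.891 m³/d.

Q_w ≈ 5.89 m³/d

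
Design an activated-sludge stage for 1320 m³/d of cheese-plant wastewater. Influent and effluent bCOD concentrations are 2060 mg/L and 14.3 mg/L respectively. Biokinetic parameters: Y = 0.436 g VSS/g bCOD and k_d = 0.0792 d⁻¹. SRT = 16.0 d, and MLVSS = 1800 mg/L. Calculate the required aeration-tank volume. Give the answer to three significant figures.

V ≈ 4620 m³

Rearranging the biomass balance for a CMAS with decay, V = Y·Q·ΔS·θ_c / [X·(1+k_d θ_c)] = 0.436 × 1320 × (2060 − 14.3) × 16.0 / [1800 × (1 + 0.0792 × 16.0)] = 1.88×10^7 / 4081 = 4616 m³.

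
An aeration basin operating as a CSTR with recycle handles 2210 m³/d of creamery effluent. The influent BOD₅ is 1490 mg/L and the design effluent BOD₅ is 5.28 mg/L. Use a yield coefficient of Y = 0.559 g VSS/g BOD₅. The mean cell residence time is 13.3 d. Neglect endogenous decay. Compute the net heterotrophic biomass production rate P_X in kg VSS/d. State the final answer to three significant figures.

P_X ≈ 1830 kg VSS/d

Since k_d ≈ 0, Y_obs = Y = 0.559 g VSS/g BOD₅.
Mass of BOD₅ removed per day: Q(S₀ − S) = 2210 × 1485 g/m³ = 3281 kg/d.
P_X = Y_obs · Q(S₀ − S) = 0.5590 × 3281 = 1834 kg VSS/d.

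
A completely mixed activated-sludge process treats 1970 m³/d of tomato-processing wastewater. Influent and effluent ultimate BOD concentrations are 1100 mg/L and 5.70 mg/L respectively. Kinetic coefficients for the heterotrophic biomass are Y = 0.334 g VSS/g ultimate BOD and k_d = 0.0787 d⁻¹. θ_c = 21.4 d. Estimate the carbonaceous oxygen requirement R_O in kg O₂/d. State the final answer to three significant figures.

Y_obs = Y / (1 + k_d θ_c) = 0.334 / (1 + 0.0787 × 21.4) = 0.334 / 2.684 = 0.1244.
ΔS = 1100 − 5.70 = 1094 mg/L, so the substrate removal rate is 1970 × 1094/1000 = 2156 kg ultimate BOD/d.
P_X = Y_obs·Q·(S₀ − S) = 0.1244 × 2156 = 268.2 kg VSS/d.
R_O = Q·ΔS − 1.42 P_X = 2156 − 380.9 = 1775 kg O₂/d.

R_O ≈ 1770 kg O₂/d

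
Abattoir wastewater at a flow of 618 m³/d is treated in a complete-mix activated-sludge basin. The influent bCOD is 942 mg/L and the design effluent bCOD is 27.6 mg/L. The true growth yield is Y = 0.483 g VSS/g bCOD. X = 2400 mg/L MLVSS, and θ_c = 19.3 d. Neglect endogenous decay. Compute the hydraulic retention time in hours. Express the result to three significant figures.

τ ≈ 85.2 h

V·X = Y·Q·ΔS·θ_c gives V = 0.483 × 618 × (942 − 27.6) × 19.3 / 2400 = 2195 m³.
τ = V/Q = 2195/618 = 3.552 d, or 85.24 h.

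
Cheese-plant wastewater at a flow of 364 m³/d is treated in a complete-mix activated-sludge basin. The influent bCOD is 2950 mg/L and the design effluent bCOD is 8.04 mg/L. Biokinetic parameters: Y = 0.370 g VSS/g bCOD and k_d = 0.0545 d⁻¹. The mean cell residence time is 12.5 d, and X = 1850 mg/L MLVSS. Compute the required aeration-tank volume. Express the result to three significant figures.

Steady-state biomass mass balance: V·X·(1 + k_d·θ_c) = Y·Q·(S₀ − S)·θ_c, so V = 0.370 × 364 × (2950 − 8.04) × 12.5 / [1850 × (1 + 0.0545 × 12.5)] = 4.95×10^6 / 3110 = 1592 m³.

V ≈ 1590 m³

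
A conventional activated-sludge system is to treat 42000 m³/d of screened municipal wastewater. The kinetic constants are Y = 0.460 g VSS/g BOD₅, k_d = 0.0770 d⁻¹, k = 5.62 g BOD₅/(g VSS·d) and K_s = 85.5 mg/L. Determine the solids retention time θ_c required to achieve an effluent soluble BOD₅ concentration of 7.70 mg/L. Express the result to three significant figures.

θ_c ≈ 7.32 d

From 1/θ_c = Y·k·S/(K_s + S) − k_d: Y·k·S/(K_s+S) = 0.460 × 5.62 × 7.70 / (85.5 + 7.70) = 0.2136 d⁻¹.
1/θ_c = 0.2136 − 0.0770 = 0.1366 d⁻¹, so θ_c = 7.321 d.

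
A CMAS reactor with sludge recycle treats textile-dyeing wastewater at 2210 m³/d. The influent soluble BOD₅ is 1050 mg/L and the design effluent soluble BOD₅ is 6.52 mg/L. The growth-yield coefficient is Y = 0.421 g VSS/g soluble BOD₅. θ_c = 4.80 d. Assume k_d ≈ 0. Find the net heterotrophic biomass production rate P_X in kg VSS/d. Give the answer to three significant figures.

No decay correction is needed, so Y_obs = Y = 0.421.
ΔS = 1050 − 6.52 = 1043 mg/L, so the substrate removal rate is 2210 × 1043/1000 = 2306 kg soluble BOD₅/d.
Biomass produced: P_X = Y_obs·Q·ΔS = 0.4210 × 2306 ≈ 970.9 kg VSS/d.

P_X ≈ 971 kg VSS/d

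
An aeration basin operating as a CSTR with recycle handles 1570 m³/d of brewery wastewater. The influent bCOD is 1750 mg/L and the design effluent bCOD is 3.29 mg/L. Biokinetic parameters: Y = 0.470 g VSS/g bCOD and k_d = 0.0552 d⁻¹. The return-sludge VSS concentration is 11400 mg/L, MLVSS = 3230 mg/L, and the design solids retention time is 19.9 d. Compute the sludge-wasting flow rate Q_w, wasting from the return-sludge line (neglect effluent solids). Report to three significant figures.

Rearranging the biomass balance for a CMAS with decay, V = Y·Q·ΔS·θ_c / [X·(1+k_d θ_c)] = 0.470 × 1570 × (1750 − 3.29) × 19.9 / [3230 × (1 + 0.0552 × 19.9)] = 2.56×10^7 / 6778 = 3784 m³.
θ_c = V·X/(Q_w·X_r) when wasting from the recycle, so Q_w = V·X/(θ_c·X_r) = 3784 × 3230 / (19.9 × 11400) = 53.88 m³/d.

Q_w ≈ 53.9 m³/d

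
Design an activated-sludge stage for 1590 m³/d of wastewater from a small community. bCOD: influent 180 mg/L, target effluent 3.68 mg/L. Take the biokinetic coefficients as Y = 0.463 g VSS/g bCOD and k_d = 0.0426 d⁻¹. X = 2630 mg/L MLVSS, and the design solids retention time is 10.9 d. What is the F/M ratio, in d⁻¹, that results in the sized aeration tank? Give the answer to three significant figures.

F/M ≈ 0.296 d⁻¹

From the SRT design equation V = Y Q (S₀−S) θ_c / [X (1 + k_d θ_c)] = 0.463 × 1590 × (180 − 3.68) × 10.9 / [2630 × (1 + 0.0426 × 10.9)] = 1.41×10^6 / 3851 = 367.4 m³.
F/M = applied load / biomass = Q·S₀/(V·X) = 1590 × 180 / (367.4 × 2630) = 0.2962 d⁻¹.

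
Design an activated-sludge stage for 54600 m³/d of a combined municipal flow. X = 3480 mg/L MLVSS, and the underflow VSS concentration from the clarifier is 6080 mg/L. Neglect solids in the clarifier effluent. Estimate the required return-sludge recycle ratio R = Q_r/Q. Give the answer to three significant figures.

R ≈ 1.34

Solids balance on the clarifier gives (1+R)X = R·X_r, so R = X/(X_r − X) = 3480 / (6080 − 3480) = 1.338.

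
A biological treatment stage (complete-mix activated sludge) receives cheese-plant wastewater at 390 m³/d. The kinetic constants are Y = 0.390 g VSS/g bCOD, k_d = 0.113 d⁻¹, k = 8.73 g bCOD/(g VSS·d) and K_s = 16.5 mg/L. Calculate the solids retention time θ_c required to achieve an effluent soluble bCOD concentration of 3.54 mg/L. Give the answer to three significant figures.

Specific growth rate at S = 3.54 mg/L: μ = YkS/(K_s+S) = 0.390·8.73·3.54/(16.5+3.54) = 0.6014 d⁻¹.
1/θ_c = 0.6014 − 0.113 = 0.4884 d⁻¹, so θ_c = 2.047 d.

θ_c ≈ 2.05 d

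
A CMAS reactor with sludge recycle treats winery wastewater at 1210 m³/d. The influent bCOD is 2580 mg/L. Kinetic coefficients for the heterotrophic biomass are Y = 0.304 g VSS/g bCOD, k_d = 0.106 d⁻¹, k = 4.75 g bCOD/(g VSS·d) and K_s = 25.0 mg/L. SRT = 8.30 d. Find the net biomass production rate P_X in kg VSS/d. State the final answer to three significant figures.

For a completely mixed reactor with recycle the Lawrence–McCarty relation gives S = K_s·(1 + k_d·θ_c) / [θ_c·(Y·k − k_d) − 1] = 25.0 × (1 + 0.106 × 8.30) / [8.30 × (0.304 × 4.75 − 0.106) − 1] = 46.99 / 10.11 = 4.650 mg/L.
Observed yield with endogenous decay: Y_obs = Y / (1 + k_d·θ_c) = 0.304 / (1 + 0.106 × 8.30) = 0.304 / 1.880 = 0.1617 g VSS/g bCOD.
Mass of bCOD removed per day: Q(S₀ − S) = 1210 × 2575 g/m³ = 3116 kg/d.
Biomass produced: P_X = Y_obs·Q·ΔS = 0.1617 × 3116 ≈ 503.9 kg VSS/d.

P_X ≈ 504 kg VSS/d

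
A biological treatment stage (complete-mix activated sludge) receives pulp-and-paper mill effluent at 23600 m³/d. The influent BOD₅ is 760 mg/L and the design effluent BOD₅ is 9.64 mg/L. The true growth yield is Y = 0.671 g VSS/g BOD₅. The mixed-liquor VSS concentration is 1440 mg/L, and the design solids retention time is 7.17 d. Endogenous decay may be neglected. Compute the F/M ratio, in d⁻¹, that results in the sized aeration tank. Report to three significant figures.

Biomass mass balance (decay neglected): V·X = Y·Q·(S₀ − S)·θ_c, so V = 0.671 × 23600 × (760 − 9.64) × 7.17 / 1440 = 59164 m³.
F/M = applied load / biomass = Q·S₀/(V·X) = 23600 × 760 / (59164 × 1440) = 0.2105 d⁻¹.

F/M ≈ 0.211 d⁻¹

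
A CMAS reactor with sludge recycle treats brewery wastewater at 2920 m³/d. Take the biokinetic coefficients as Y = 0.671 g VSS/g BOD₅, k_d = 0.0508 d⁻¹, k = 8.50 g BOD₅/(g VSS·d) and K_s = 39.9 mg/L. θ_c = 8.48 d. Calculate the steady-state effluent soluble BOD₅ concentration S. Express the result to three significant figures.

Effluent substrate depends only on kinetics and SRT: S = K_s(1 + k_d θ_c) / [θ_c(Yk − k_d) − 1] = 39.9 × (1 + 0.0508 × 8.48) / [8.48 × (0.671 × 8.50 − 0.0508) − 1] = 57.09 / 46.93 = 1.216 mg/L.

S ≈ 1.22 mg/L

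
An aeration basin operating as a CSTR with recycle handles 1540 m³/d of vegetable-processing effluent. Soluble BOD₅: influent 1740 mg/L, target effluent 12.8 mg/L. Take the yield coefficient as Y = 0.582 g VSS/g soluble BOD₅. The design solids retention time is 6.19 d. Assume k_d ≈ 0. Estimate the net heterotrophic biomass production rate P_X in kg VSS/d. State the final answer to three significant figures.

P_X ≈ 1550 kg VSS/d

With endogenous decay neglected, the observed yield equals the true yield: Y_obs = Y = 0.582 g VSS/g soluble BOD₅.
Substrate removed = Q·(S₀ − S) = 1540 m³/d × (1740 − 12.8) g/m³ = 2.66×10^6 g/d = 2660 kg/d.
Net biomass production P_X = Y_obs × Q·(S₀ − S) = 0.5820 × 2660 = 1548 kg VSS/d.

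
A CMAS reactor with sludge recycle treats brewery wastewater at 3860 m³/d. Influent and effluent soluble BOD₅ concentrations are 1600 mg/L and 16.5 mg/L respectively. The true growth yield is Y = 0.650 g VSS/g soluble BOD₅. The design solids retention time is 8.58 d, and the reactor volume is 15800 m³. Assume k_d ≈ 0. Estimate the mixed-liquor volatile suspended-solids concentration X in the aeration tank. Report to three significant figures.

X = Y·Q·ΔS·θ_c / V = 0.650 × 3860 × (1600 − 16.5) × 8.58 / 15800 = 2157 mg/L.

X ≈ 2160 mg/L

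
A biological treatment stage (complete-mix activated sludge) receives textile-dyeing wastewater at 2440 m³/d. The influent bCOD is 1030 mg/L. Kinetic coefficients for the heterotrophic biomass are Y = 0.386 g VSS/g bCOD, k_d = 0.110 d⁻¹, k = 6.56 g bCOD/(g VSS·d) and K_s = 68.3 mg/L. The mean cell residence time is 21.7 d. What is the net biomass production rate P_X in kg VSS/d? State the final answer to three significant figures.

P_X ≈ 285 kg VSS/d

From the Monod/SRT balance for a CMAS, S = K_s·(1+k_d θ_c)/[θ_c·(Y k − k_d) − 1] = 68.3 × (1 + 0.110 × 21.7) / [21.7 × (0.386 × 6.56 − 0.110) − 1] = 231.3 / 51.56 = 4.487 mg/L.
Y_obs = Y / (1 + k_d θ_c) = 0.386 / (1 + 0.110 × 21.7) = 0.386 / 3.387 = 0.1140.
Substrate removed = Q·(S₀ − S) = 2440 m³/d × (1030 − 4.49) g/m³ = 2.5×10^6 g/d = 2502 kg/d.
Biomass produced: P_X = Y_obs·Q·ΔS = 0.1140 × 2502 ≈ 285.2 kg VSS/d.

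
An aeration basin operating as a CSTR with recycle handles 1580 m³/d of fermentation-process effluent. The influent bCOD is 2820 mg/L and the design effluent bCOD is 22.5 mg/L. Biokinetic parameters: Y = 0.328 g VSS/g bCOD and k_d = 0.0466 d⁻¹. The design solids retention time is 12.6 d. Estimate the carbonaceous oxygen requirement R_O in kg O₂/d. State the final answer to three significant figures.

Observed yield with endogenous decay: Y_obs = Y / (1 + k_d·θ_c) = 0.328 / (1 + 0.0466 × 12.6) = 0.328 / 1.587 = 0.2067 g VSS/g bCOD.
ΔS = 2820 − 22.5 = 2798 mg/L, so the substrate removal rate is 1580 × 2798/1000 = 4420 kg bCOD/d.
P_X = Y_obs·Q·(S₀ − S) = 0.2067 × 4420 = 913.4 kg VSS/d.
R_O = Q·(S₀ − S) − 1.42·P_X = 4420 − 1.42 × 913.4 = 3123 kg O₂/d.

R_O ≈ 3120 kg O₂/d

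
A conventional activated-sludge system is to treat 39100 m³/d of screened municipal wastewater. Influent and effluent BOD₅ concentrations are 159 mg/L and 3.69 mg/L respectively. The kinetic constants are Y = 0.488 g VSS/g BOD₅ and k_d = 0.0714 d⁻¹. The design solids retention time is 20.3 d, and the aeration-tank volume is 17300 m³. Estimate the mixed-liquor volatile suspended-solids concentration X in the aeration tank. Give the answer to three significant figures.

From V·X·(1 + k_d·θ_c) = Y·Q·(S₀ − S)·θ_c: X = 0.488 × 39100 × (159 − 3.69) × 20.3 / [17300 × (1 + 0.0714 × 20.3)] = 1420 mg/L.

X ≈ 1420 mg/L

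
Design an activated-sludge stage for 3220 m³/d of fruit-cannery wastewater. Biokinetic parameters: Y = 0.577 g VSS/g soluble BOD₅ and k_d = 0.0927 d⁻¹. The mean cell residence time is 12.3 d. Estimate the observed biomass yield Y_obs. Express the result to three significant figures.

Observed yield with endogenous decay: Y_obs = Y / (1 + k_d·θ_c) = 0.577 / (1 + 0.0927 × 12.3) = 0.577 / 2.140 = 0.2696 g VSS/g soluble BOD₅.

Y_obs ≈ 0.270 g VSS/g soluble BOD₅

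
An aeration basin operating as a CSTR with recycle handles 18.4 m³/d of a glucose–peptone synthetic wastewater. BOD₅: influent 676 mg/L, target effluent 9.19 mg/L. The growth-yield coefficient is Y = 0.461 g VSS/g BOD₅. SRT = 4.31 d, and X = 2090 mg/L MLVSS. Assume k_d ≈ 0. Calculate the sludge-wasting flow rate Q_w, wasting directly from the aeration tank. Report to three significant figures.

Biomass mass balance (decay neglected): V·X = Y·Q·(S₀ − S)·θ_c, so V = 0.461 × 18.4 × (676 − 9.19) × 4.31 / 2090 = 11.66 m³.
Wasting from the aeration tank: Q_w = V / θ_c = 11.66 / 4.31 = 2.706 m³/d.

Q_w ≈ 2.71 m³/d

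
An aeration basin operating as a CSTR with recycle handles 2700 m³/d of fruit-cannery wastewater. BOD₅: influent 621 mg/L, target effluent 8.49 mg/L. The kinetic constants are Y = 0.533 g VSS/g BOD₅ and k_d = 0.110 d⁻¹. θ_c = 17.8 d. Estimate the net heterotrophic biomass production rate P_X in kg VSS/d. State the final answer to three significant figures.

P_X ≈ 298 kg VSS/d

Y_obs = Y / (1 + k_d θ_c) = 0.533 / (1 + 0.110 × 17.8) = 0.533 / 2.958 = 0.1802.
Mass of BOD₅ removed per day: Q(S₀ − S) = 2700 × 612.5 g/m³ = 1654 kg/d.
P_X = Y_obs · Q(S₀ − S) = 0.1802 × 1654 = 298.0 kg VSS/d.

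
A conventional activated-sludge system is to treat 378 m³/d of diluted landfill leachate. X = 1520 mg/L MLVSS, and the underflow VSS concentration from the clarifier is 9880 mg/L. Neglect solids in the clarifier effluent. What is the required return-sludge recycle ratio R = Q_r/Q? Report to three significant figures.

R = Q_r/Q = X/(X_r − X) = 1520 / (9880 − 1520) = 0.1818.

R ≈ 0.182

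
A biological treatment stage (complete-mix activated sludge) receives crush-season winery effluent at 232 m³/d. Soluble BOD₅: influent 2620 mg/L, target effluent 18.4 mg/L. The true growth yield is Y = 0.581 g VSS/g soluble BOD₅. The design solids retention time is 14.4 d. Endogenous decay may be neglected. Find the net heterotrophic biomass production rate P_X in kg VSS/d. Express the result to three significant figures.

P_X ≈ 351 kg VSS/d

No decay correction is needed, so Y_obs = Y = 0.581.
Substrate removed = Q·(S₀ − S) = 232 m³/d × (2620 − 18.4) g/m³ = 6.04×10^5 g/d = 603.6 kg/d.
P_X = Y_obs · Q(S₀ − S) = 0.5810 × 603.6 = 350.7 kg VSS/d.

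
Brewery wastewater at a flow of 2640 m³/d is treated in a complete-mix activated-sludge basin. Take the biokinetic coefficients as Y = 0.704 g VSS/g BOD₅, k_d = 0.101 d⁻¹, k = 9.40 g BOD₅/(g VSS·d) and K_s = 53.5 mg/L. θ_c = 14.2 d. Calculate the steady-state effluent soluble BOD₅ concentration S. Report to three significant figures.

For a completely mixed reactor with recycle the Lawrence–McCarty relation gives S = K_s·(1 + k_d·θ_c) / [θ_c·(Y·k − k_d) − 1] = 53.5 × (1 + 0.101 × 14.2) / [14.2 × (0.704 × 9.40 − 0.101) − 1] = 130.2 / 91.54 = 1.423 mg/L.

S ≈ 1.42 mg/L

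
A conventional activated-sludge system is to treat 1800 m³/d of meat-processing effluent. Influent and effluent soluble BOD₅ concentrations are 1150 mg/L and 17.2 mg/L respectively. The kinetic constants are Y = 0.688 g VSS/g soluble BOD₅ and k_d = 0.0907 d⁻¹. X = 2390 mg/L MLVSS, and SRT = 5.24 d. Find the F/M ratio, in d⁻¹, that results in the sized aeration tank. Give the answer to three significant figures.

F/M ≈ 0.415 d⁻¹

Rearranging the biomass balance for a CMAS with decay, V = Y·Q·ΔS·θ_c / [X·(1+k_d θ_c)] = 0.688 × 1800 × (1150 − 17.2) × 5.24 / [2390 × (1 + 0.0907 × 5.24)] = 7.35×10^6 / 3526 = 2085 m³.
F/M = Q·S₀ / (V·X) = 1800 × 1150 / (2085 × 2390) = 0.4154 g soluble BOD₅·(g VSS·d)⁻¹.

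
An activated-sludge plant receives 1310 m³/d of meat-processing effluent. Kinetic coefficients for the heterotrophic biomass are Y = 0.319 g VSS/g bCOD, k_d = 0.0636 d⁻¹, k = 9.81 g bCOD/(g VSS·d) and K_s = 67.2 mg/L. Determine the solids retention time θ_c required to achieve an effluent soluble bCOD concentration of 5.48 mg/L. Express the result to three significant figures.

θ_c ≈ 5.80 d

Specific growth rate at S = 5.48 mg/L: μ = YkS/(K_s+S) = 0.319·9.81·5.48/(67.2+5.48) = 0.2360 d⁻¹.
1/θ_c = 0.2360 − 0.0636 = 0.1724 d⁻¹, so θ_c = 5.802 d.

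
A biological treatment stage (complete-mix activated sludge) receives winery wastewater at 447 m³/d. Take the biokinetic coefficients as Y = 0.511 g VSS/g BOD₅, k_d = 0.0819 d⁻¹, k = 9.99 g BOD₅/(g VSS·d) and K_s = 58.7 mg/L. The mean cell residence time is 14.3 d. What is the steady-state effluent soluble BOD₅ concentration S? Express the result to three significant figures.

S ≈ 1.80 mg/L

From the Monod/SRT balance for a CMAS, S = K_s·(1+k_d θ_c)/[θ_c·(Y k − k_d) − 1] = 58.7 × (1 + 0.0819 × 14.3) / [14.3 × (0.511 × 9.99 − 0.0819) − 1] = 127.4 / 70.83 = 1.799 mg/L.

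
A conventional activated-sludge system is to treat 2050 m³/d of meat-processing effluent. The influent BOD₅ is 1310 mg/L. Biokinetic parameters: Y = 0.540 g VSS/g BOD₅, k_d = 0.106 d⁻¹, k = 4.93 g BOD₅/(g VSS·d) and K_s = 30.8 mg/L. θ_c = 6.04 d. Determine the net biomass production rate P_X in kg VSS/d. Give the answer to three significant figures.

Effluent substrate depends only on kinetics and SRT: S = K_s(1 + k_d θ_c) / [θ_c(Yk − k_d) − 1] = 30.8 × (1 + 0.106 × 6.04) / [6.04 × (0.540 × 4.93 − 0.106) − 1] = 50.52 / 14.44 = 3.499 mg/L.
The observed yield is Y_obs = Y/(1 + k_d·θ_c) = 0.540 / (1 + 0.106 × 6.04) = 0.540 / 1.640 = 0.3292 g VSS per g BOD₅ removed.
ΔS = 1310 − 3.50 = 1306 mg/L, so the substrate removal rate is 2050 × 1306/1000 = 2678 kg BOD₅/d.
P_X = Y_obs · Q(S₀ − S) = 0.3292 × 2678 = 881.8 kg VSS/d.

P_X ≈ 882 kg VSS/d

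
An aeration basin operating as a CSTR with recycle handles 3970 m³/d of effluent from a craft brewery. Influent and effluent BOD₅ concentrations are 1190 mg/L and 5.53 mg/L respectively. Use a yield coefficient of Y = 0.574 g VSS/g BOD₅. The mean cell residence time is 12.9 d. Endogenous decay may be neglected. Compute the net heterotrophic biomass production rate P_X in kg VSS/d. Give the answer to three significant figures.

With endogenous decay neglected, the observed yield equals the true yield: Y_obs = Y = 0.574 g VSS/g BOD₅.
Substrate removed = Q·(S₀ − S) = 3970 m³/d × (1190 − 5.53) g/m³ = 4.7×10^6 g/d = 4702 kg/d.
Net biomass production P_X = Y_obs × Q·(S₀ − S) = 0.5740 × 4702 = 2699 kg VSS/d.

P_X ≈ 2700 kg VSS/d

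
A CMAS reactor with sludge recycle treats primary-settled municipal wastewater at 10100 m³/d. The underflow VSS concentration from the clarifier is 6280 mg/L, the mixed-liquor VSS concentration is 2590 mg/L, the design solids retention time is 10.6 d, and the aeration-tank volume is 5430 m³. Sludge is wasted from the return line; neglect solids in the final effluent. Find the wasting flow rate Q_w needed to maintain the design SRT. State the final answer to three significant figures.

Wasting from the return line (neglecting effluent solids): Q_w = V·X / (θ_c·X_r) = 5430 × 2590 / (10.6 × 6280) = 211.3 m³/d.

Q_w ≈ 211 m³/d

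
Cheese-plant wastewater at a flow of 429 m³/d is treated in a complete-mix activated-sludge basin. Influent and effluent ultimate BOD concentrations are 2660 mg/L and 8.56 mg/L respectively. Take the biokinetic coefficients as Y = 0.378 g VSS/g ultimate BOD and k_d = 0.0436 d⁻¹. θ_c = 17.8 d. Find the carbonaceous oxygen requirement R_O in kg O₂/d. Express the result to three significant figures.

R_O ≈ 794 kg O₂/d

Observed yield with endogenous decay: Y_obs = Y / (1 + k_d·θ_c) = 0.378 / (1 + 0.0436 × 17.8) = 0.378 / 1.776 = 0.2128 g VSS/g ultimate BOD.
ΔS = 2660 − 8.56 = 2651 mg/L, so the substrate removal rate is 429 × 2651/1000 = 1137 kg ultimate BOD/d.
P_X = Y_obs·Q·(S₀ − S) = 0.2128 × 1137 = 242.1 kg VSS/d.
R_O = Q·(S₀ − S) − 1.42·P_X = 1137 − 1.42 × 242.1 = 793.7 kg O₂/d.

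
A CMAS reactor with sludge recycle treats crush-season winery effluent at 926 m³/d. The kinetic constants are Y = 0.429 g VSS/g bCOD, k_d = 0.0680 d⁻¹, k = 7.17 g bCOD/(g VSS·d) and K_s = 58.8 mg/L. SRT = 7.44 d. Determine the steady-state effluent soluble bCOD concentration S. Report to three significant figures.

From the Monod/SRT balance for a CMAS, S = K_s·(1+k_d θ_c)/[θ_c·(Y k − k_d) − 1] = 58.8 × (1 + 0.0680 × 7.44) / [7.44 × (0.429 × 7.17 − 0.0680) − 1] = 88.55 / 21.38 = 4.142 mg/L.

S ≈ 4.14 mg/L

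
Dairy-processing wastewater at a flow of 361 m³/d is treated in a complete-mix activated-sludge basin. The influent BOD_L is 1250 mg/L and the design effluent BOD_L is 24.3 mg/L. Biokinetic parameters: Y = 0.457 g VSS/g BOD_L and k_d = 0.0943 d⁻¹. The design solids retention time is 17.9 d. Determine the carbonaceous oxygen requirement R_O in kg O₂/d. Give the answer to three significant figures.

The observed yield is Y_obs = Y/(1 + k_d·θ_c) = 0.457 / (1 + 0.0943 × 17.9) = 0.457 / 2.688 = 0.1700 g VSS per g BOD_L removed.
Mass of BOD_L removed per day: Q(S₀ − S) = 361 × 1226 g/m³ = 442.5 kg/d.
Biomass synthesised: P_X = Y_obs × 442.5 = 75.23 kg VSS/d.
R_O = Q·ΔS − 1.42 P_X = 442.5 − 106.8 = 335.7 kg O₂/d.

R_O ≈ 336 kg O₂/d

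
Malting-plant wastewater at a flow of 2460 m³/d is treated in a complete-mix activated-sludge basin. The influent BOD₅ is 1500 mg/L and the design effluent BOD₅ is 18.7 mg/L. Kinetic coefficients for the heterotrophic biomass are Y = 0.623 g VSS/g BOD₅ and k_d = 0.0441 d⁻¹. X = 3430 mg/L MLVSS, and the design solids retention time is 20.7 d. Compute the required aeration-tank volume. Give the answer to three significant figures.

Rearranging the biomass balance for a CMAS with decay, V = Y·Q·ΔS·θ_c / [X·(1+k_d θ_c)] = 0.623 × 2460 × (1500 − 18.7) × 20.7 / [3430 × (1 + 0.0441 × 20.7)] = 4.7×10^7 / 6561 = 7162 m³.

V ≈ 7160 m³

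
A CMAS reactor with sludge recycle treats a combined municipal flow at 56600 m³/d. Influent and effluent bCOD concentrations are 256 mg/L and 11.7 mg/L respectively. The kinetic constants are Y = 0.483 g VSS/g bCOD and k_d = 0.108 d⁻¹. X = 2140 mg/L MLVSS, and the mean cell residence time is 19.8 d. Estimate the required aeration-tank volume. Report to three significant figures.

V ≈ 19700 m³

Rearranging the biomass balance for a CMAS with decay, V = Y·Q·ΔS·θ_c / [X·(1+k_d θ_c)] = 0.483 × 56600 × (256 − 11.7) × 19.8 / [2140 × (1 + 0.108 × 19.8)] = 1.32×10^8 / 6716 = 19689 m³.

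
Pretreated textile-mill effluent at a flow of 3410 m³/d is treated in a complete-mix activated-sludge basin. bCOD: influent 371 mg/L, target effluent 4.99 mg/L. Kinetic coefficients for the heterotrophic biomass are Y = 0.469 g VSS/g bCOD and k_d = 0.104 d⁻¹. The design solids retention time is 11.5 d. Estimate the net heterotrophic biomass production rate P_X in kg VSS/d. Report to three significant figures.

Observed yield with endogenous decay: Y_obs = Y / (1 + k_d·θ_c) = 0.469 / (1 + 0.104 × 11.5) = 0.469 / 2.196 = 0.2136 g VSS/g bCOD.
Substrate removed = Q·(S₀ − S) = 3410 m³/d × (371 − 4.99) g/m³ = 1.25×10^6 g/d = 1248 kg/d.
Biomass produced: P_X = Y_obs·Q·ΔS = 0.2136 × 1248 ≈ 266.6 kg VSS/d.

P_X ≈ 267 kg VSS/d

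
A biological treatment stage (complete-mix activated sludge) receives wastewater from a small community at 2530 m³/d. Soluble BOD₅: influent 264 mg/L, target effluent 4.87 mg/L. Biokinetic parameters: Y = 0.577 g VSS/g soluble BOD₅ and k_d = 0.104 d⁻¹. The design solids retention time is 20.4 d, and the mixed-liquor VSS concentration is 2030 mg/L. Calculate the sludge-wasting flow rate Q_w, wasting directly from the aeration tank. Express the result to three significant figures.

Rearranging the biomass balance for a CMAS with decay, V = Y·Q·ΔS·θ_c / [X·(1+k_d θ_c)] = 0.577 × 2530 × (264 − 4.87) × 20.4 / [2030 × (1 + 0.104 × 20.4)] = 7.72×10^6 / 6337 = 1218 m³.
For wasting at MLVSS concentration, Q_w = V/θ_c = 1218/20.4 = 59.70 m³/d.

Q_w ≈ 59.7 m³/d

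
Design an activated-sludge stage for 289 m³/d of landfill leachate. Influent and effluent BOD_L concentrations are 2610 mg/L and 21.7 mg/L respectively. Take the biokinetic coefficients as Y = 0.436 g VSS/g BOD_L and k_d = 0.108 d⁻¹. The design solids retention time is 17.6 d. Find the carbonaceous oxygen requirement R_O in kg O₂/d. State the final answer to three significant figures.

R_O ≈ 588 kg O₂/d

Correct the yield for decay: Y_obs = Y/(1 + k_d θ_c) = 0.436 / (1 + 0.108 × 17.6) = 0.436 / 2.901 = 0.1503.
ΔS = 2610 − 21.7 = 2588 mg/L, so the substrate removal rate is 289 × 2588/1000 = 748.0 kg BOD_L/d.
Biomass synthesised: P_X = Y_obs × 748.0 = 112.4 kg VSS/d.
R_O = Q·(S₀ − S) − 1.42·P_X = 748.0 − 1.42 × 112.4 = 588.4 kg O₂/d.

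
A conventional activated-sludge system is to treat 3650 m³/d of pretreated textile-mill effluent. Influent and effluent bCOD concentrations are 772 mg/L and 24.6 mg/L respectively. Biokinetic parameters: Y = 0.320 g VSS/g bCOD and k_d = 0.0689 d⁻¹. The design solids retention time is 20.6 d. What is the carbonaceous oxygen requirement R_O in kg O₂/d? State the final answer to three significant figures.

R_O ≈ 2220 kg O₂/d

Correct the yield for decay: Y_obs = Y/(1 + k_d θ_c) = 0.320 / (1 + 0.0689 × 20.6) = 0.320 / 2.419 = 0.1323.
Substrate removed = Q·(S₀ − S) = 3650 m³/d × (772 − 24.6) g/m³ = 2.73×10^6 g/d = 2728 kg/d.
Biomass synthesised: P_X = Y_obs × 2728 = 360.8 kg VSS/d.
Carbonaceous O₂ demand = substrate oxidised − cell-mass equivalent = 2728 − 1.42 × 360.8 = 2216 kg O₂/d.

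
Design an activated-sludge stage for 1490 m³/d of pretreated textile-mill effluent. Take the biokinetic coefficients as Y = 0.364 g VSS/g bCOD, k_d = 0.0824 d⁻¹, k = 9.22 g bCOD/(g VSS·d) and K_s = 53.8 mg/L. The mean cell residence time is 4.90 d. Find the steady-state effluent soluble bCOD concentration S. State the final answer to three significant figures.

Effluent substrate depends only on kinetics and SRT: S = K_s(1 + k_d θ_c) / [θ_c(Yk − k_d) − 1] = 53.8 × (1 + 0.0824 × 4.90) / [4.90 × (0.364 × 9.22 − 0.0824) − 1] = 75.52 / 15.04 = 5.021 mg/L.

S ≈ 5.02 mg/L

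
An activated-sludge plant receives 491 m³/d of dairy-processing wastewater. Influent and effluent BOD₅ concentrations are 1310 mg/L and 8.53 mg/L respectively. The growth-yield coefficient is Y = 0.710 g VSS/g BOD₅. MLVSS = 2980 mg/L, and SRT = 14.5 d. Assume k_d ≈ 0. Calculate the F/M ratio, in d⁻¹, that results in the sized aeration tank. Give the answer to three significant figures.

V·X = Y·Q·ΔS·θ_c gives V = 0.710 × 491 × (1310 − 8.53) × 14.5 / 2980 = 2208 m³.
F/M = applied load / biomass = Q·S₀/(V·X) = 491 × 1310 / (2208 × 2980) = 0.09777 d⁻¹.

F/M ≈ 0.0978 d⁻¹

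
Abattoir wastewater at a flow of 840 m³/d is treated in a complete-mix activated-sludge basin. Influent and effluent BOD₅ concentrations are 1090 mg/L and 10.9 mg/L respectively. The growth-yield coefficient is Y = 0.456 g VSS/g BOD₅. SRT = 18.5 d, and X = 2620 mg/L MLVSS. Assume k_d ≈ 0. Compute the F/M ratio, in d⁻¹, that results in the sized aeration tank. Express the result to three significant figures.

With k_d = 0 the design equation reduces to V = Y Q (S₀−S) θ_c / X = 0.456 × 840 × (1090 − 10.9) × 18.5 / 2620 = 2919 m³.
F/M = applied load / biomass = Q·S₀/(V·X) = 840 × 1090 / (2919 × 2620) = 0.1197 d⁻¹.

F/M ≈ 0.120 d⁻¹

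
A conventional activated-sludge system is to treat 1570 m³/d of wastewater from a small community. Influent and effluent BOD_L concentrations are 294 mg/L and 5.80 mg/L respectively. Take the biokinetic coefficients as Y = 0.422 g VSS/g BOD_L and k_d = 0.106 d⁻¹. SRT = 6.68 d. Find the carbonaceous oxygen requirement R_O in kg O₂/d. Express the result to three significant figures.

R_O ≈ 294 kg O₂/d

Correct the yield for decay: Y_obs = Y/(1 + k_d θ_c) = 0.422 / (1 + 0.106 × 6.68) = 0.422 / 1.708 = 0.2471.
ΔS = 294 − 5.80 = 288.2 mg/L, so the substrate removal rate is 1570 × 288.2/1000 = 452.5 kg BOD_L/d.
P_X = Y_obs·Q·(S₀ − S) = 0.2471 × 452.5 = 111.8 kg VSS/d.
R_O = Q·(S₀ − S) − 1.42·P_X = 452.5 − 1.42 × 111.8 = 293.7 kg O₂/d.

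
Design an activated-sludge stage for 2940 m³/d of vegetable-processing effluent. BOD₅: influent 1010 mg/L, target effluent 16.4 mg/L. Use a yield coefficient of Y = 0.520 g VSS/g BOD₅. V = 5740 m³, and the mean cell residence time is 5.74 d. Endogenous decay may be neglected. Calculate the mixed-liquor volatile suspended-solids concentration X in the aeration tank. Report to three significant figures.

X ≈ 1520 mg/L

Without decay, X = Y Q (S₀−S) θ_c / V = 0.520 × 2940 × (1010 − 16.4) × 5.74 / 5740 = 1519 mg/L.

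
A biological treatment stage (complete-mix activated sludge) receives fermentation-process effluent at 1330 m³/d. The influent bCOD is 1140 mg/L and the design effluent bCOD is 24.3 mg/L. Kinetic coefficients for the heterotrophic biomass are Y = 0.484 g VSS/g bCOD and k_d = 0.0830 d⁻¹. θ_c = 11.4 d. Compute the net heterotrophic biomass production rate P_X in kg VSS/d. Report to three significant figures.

Correct the yield for decay: Y_obs = Y/(1 + k_d θ_c) = 0.484 / (1 + 0.0830 × 11.4) = 0.484 / 1.946 = 0.2487.
ΔS = 1140 − 24.3 = 1116 mg/L, so the substrate removal rate is 1330 × 1116/1000 = 1484 kg bCOD/d.
Net biomass production P_X = Y_obs × Q·(S₀ − S) = 0.2487 × 1484 = 369.0 kg VSS/d.

P_X ≈ 369 kg VSS/d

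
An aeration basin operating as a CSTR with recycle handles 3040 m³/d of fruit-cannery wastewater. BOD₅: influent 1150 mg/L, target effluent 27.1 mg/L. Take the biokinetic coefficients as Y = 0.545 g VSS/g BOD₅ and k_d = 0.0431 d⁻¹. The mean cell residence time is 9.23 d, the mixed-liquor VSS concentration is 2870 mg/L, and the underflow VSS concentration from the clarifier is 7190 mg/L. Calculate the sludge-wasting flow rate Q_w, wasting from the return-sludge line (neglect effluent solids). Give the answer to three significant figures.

Q_w ≈ 185 m³/d

Rearranging the biomass balance for a CMAS with decay, V = Y·Q·ΔS·θ_c / [X·(1+k_d θ_c)] = 0.545 × 3040 × (1150 − 27.1) × 9.23 / [2870 × (1 + 0.0431 × 9.23)] = 1.72×10^7 / 4012 = 4280 m³.
Wasting from the return line (neglecting effluent solids): Q_w = V·X / (θ_c·X_r) = 4280 × 2870 / (9.23 × 7190) = 185.1 m³/d.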